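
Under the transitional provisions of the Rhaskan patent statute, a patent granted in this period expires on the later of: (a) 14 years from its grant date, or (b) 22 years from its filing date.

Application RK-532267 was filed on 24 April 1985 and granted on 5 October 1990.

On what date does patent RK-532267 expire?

(a) grant + 14 years → 5 October 2004.
(b) filing + 22 years → 24 April 2007.
Later of the two: 24 April 2007.

April 24, 2007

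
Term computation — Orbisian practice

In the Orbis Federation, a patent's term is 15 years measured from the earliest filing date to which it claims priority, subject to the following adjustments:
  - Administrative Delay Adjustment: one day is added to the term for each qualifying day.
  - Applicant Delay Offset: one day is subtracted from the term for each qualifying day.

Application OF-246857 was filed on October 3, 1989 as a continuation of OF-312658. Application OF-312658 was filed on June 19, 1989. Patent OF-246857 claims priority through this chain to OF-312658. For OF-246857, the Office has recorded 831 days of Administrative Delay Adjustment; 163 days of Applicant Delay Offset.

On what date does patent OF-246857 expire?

2006-04-18

Earliest priority filing: 19 June 1989.
Base term: 19 June 1989 + 15 years → 19 June 2004.
Administrative Delay Adjustment: +831 days → 28 September 2006.
Applicant Delay Offset: −163 days → 18 April 2006.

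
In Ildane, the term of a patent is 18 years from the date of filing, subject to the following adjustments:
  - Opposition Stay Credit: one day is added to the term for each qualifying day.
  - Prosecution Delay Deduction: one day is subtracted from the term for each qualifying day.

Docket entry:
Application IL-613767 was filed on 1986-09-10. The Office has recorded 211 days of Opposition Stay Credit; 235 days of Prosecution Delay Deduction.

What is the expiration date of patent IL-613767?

Base term: filing date + 18 years → 10 September 2004.
Opposition Stay Credit: +211 days → 9 April 2005.
Prosecution Delay Deduction: −235 days → 17 August 2004.

2004-08-17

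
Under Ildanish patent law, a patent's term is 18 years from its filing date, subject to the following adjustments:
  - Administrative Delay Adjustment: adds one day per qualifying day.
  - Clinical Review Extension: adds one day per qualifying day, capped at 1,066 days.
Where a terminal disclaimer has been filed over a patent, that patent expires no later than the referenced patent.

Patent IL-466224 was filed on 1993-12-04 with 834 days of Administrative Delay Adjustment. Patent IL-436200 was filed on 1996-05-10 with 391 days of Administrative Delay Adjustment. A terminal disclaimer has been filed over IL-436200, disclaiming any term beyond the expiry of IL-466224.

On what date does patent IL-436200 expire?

March 17, 2014

Natural term of IL-436200:
  Base: filing + 18 years → 10 May 2014.
  Administrative Delay Adjustment: +391 days → 5 June 2015.
Expiry of referenced patent IL-466224:
  Base: filing + 18 years → 4 December 2011.
  Administrative Delay Adjustment: +834 days → 17 March 2014.
Terminal disclaimer: IL-436200 expires on the earlier of 5 June 2015 and 17 March 2014.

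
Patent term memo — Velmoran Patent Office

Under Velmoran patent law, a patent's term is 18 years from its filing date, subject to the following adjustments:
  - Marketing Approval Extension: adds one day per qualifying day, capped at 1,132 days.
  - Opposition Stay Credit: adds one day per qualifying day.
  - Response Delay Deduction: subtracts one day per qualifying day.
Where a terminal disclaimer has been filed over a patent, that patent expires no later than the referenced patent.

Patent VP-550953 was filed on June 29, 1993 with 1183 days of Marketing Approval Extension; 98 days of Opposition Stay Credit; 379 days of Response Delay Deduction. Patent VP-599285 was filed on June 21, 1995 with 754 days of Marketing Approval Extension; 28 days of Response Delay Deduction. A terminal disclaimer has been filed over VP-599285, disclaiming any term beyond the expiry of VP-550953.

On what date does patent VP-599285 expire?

October 27, 2013

Natural term of VP-599285:
  Base: filing + 18 years → 21 June 2013.
  Marketing Approval Extension: 754 days (within the 1132-day cap) → +754 days → 15 July 2015.
  Response Delay Deduction: −28 days → 17 June 2015.
Expiry of referenced patent VP-550953:
  Base: filing + 18 years → 29 June 2011.
  Marketing Approval Extension: 1183 days claimed exceeds the 1132-day cap, so +1132 days → 4 August 2014.
  Opposition Stay Credit: +98 days → 10 November 2014.
  Response Delay Deduction: −379 days → 27 October 2013.
Terminal disclaimer: VP-599285 expires on the earlier of 17 June 2015 and 27 October 2013.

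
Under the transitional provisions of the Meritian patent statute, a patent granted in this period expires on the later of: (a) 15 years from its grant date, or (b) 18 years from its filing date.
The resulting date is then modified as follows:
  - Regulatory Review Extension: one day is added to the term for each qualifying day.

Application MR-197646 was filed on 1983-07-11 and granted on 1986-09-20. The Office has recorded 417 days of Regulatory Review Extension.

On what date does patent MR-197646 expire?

(a) grant + 15 years → 20 September 2001.
(b) filing + 18 years → 11 July 2001.
Later of the two: 20 September 2001.
Regulatory Review Extension: +417 days → 11 November 2002.

November 11, 2002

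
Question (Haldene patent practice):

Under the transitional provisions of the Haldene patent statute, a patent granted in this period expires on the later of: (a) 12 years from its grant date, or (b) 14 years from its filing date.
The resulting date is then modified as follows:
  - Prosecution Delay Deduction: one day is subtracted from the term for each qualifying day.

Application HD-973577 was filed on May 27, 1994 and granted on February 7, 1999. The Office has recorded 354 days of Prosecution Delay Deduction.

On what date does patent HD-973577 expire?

February 18, 2010

(a) grant + 12 years → 7 February 2011.
(b) filing + 14 years → 27 May 2008.
Later of the two: 7 February 2011.
Prosecution Delay Deduction: −354 days → 18 February 2010.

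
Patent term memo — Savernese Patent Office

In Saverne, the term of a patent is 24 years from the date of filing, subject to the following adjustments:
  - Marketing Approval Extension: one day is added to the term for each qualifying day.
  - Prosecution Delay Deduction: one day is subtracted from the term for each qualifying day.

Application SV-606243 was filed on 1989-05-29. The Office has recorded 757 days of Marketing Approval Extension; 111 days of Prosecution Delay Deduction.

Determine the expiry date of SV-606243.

March 6, 2015

Base term: filing date + 24 years → 29 May 2013.
Marketing Approval Extension: +757 days → 25 June 2015.
Prosecution Delay Deduction: −111 days → 6 March 2015.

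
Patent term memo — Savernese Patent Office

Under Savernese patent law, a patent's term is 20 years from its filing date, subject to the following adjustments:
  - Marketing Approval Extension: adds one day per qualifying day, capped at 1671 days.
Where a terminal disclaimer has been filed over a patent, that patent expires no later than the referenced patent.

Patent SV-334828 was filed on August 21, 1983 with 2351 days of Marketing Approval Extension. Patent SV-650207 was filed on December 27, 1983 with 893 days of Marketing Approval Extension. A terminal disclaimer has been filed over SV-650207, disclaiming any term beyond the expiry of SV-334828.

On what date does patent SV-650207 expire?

2006-06-07

Natural term of SV-650207:
  Base: filing + 20 years → 27 December 2003.
  Marketing Approval Extension: 893 days (within the 1671-day cap) → +893 days → 7 June 2006.
Expiry of referenced patent SV-334828:
  Base: filing + 20 years → 21 August 2003.
  Marketing Approval Extension: 2351 days claimed exceeds the 1671-day cap, so +1671 days → 18 March 2008.
Terminal disclaimer: SV-650207 expires on the earlier of 7 June 2006 and 18 March 2008.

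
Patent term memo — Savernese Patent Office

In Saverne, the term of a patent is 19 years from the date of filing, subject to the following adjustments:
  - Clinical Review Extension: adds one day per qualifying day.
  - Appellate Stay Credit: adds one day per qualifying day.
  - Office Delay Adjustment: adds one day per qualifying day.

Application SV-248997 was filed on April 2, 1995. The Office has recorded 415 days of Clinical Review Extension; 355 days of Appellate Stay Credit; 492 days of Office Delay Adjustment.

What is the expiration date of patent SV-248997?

Base term: filing date + 19 years → 2 April 2014.
Clinical Review Extension: +415 days → 22 May 2015.
Appellate Stay Credit: +355 days → 11 May 2016.
Office Delay Adjustment: +492 days → 15 September 2017.

September 15, 2017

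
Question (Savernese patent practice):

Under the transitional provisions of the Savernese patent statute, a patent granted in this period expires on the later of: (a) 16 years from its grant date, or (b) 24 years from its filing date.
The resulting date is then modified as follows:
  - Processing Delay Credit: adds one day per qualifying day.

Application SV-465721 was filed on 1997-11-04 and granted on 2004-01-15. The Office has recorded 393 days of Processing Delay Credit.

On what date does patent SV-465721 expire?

December 2, 2022

(a) grant + 16 years → 15 January 2020.
(b) filing + 24 years → 4 November 2021.
Later of the two: 4 November 2021.
Processing Delay Credit: +393 days → 2 December 2022.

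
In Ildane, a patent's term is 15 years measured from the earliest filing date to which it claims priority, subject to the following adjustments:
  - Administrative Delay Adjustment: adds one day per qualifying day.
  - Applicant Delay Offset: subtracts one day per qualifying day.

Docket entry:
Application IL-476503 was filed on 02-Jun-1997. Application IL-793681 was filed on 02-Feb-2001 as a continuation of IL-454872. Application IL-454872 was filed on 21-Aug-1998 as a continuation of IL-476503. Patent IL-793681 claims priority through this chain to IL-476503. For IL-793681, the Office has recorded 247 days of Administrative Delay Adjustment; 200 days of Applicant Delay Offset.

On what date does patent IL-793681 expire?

July 19, 2012

Earliest priority filing: 2 June 1997.
Base term: 2 June 1997 + 15 years → 2 June 2012.
Administrative Delay Adjustment: +247 days → 4 February 2013.
Applicant Delay Offset: −200 days → 19 July 2012.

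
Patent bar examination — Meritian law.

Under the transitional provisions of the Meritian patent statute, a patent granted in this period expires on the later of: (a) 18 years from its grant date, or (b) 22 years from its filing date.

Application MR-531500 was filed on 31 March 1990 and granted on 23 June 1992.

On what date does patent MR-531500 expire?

(a) grant + 18 years → 23 June 2010.
(b) filing + 22 years → 31 March 2012.
Later of the two: 31 March 2012.

March 31, 2012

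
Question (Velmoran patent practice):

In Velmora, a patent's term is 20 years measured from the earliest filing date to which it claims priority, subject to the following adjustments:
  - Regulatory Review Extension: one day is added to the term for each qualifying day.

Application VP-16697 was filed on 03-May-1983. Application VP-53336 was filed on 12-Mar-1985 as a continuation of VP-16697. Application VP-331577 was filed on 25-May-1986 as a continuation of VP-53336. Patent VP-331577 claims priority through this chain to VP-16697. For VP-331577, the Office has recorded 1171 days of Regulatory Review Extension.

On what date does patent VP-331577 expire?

Earliest priority filing: 3 May 1983.
Base term: 3 May 1983 + 20 years → 3 May 2003.
Regulatory Review Extension: +1171 days → 17 July 2006.

2006-07-17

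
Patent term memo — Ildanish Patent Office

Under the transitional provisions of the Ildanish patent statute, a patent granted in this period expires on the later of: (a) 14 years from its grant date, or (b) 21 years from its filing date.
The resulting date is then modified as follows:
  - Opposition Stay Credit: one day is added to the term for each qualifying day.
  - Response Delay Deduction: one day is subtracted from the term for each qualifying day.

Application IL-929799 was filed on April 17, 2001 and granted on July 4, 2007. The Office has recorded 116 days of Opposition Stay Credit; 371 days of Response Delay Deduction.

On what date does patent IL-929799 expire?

(a) grant + 14 years → 4 July 2021.
(b) filing + 21 years → 17 April 2022.
Later of the two: 17 April 2022.
Opposition Stay Credit: +116 days → 11 August 2022.
Response Delay Deduction: −371 days → 5 August 2021.

2021-08-05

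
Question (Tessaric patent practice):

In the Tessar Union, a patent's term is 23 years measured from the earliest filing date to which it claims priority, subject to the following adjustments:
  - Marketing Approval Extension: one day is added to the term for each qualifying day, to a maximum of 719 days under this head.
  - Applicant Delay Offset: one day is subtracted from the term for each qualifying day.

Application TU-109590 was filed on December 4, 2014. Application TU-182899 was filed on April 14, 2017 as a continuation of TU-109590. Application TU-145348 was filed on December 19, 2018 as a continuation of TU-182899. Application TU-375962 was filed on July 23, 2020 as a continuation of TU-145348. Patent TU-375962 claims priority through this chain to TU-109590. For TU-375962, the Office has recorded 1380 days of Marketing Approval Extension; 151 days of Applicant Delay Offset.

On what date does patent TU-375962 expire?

2039-06-25

Earliest priority filing: 4 December 2014.
Base term: 4 December 2014 + 23 years → 4 December 2037.
Marketing Approval Extension: 1380 days claimed exceeds the 719-day cap, so +719 days → 23 November 2039.
Applicant Delay Offset: −151 days → 25 June 2039.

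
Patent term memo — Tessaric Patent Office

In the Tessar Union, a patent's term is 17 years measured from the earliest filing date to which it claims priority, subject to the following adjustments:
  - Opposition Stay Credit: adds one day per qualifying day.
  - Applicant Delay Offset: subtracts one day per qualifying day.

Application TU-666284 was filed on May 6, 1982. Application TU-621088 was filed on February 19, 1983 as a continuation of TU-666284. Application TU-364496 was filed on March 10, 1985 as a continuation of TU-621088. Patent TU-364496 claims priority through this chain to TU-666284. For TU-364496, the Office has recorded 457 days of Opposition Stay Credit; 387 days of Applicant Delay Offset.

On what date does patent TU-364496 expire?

July 15, 1999

Earliest priority filing: 6 May 1982.
Base term: 6 May 1982 + 17 years → 6 May 1999.
Opposition Stay Credit: +457 days → 5 August 2000.
Applicant Delay Offset: −387 days → 15 July 1999.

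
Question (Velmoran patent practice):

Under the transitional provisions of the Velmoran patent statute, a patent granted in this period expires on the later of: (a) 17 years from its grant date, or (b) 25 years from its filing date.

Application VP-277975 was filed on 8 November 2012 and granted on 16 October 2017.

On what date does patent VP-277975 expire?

(a) grant + 17 years → 16 October 2034.
(b) filing + 25 years → 8 November 2037.
Later of the two: 8 November 2037.

2037-11-08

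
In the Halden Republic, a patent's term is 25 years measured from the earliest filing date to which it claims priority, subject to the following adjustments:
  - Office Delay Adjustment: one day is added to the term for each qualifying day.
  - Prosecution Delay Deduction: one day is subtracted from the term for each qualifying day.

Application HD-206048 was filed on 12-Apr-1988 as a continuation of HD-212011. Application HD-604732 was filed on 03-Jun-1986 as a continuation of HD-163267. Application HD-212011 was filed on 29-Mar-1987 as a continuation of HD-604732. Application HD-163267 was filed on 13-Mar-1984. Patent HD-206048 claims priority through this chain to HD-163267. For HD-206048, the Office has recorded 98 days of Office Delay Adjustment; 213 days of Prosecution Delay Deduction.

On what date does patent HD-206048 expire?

November 18, 2008

Earliest priority filing: 13 March 1984.
Base term: 13 March 1984 + 25 years → 13 March 2009.
Office Delay Adjustment: +98 days → 19 June 2009.
Prosecution Delay Deduction: −213 days → 18 November 2008.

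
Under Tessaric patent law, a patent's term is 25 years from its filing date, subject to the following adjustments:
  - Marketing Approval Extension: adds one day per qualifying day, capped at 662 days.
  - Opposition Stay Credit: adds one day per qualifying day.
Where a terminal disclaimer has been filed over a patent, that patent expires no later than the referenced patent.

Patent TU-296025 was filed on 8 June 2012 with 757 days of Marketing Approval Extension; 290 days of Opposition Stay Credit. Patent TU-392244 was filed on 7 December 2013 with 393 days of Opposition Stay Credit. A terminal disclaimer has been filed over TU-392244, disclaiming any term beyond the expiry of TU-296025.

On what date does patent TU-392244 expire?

Natural term of TU-392244:
  Base: filing + 25 years → 7 December 2038.
  Opposition Stay Credit: +393 days → 4 January 2040.
Expiry of referenced patent TU-296025:
  Base: filing + 25 years → 8 June 2037.
  Marketing Approval Extension: 757 days claimed exceeds the 662-day cap, so +662 days → 1 April 2039.
  Opposition Stay Credit: +290 days → 16 January 2040.
Terminal disclaimer: TU-392244 expires on the earlier of 4 January 2040 and 16 January 2040.

January 4, 2040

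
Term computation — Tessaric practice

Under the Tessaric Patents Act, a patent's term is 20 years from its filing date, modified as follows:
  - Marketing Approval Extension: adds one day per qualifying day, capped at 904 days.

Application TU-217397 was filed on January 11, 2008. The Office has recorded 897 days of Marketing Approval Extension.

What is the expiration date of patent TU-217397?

June 26, 2030

Base term: filing date + 20 years → 11 January 2028.
Marketing Approval Extension: 897 days (within the 904-day cap) → +897 days → 26 June 2030.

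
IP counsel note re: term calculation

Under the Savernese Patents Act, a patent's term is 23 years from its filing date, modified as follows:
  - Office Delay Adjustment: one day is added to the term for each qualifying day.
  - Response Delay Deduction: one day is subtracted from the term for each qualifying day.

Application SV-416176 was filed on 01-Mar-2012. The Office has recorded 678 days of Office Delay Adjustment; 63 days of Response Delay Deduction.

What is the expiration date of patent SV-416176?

November 5, 2036

Base term: filing date + 23 years → 1 March 2035.
Office Delay Adjustment: +678 days → 7 January 2037.
Response Delay Deduction: −63 days → 5 November 2036.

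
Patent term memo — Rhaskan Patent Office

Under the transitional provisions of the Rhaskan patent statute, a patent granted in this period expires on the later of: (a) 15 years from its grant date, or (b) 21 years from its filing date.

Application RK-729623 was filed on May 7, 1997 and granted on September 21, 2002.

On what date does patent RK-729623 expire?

2018-05-07

(a) grant + 15 years → 21 September 2017.
(b) filing + 21 years → 7 May 2018.
Later of the two: 7 May 2018.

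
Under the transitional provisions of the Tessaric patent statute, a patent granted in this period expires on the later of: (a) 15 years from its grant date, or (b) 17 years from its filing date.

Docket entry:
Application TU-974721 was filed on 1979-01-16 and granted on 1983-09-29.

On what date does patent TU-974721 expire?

September 29, 1998

(a) grant + 15 years → 29 September 1998.
(b) filing + 17 years → 16 January 1996.
Later of the two: 29 September 1998.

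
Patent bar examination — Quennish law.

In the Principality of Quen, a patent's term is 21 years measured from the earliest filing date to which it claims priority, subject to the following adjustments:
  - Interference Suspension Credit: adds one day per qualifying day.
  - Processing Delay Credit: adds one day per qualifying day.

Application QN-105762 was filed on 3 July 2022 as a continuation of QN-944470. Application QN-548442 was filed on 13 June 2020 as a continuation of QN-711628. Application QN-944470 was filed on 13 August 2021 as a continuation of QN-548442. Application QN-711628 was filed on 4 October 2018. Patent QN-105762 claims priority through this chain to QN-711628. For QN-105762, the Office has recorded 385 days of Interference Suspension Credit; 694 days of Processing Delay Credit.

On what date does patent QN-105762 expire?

Earliest priority filing: 4 October 2018.
Base term: 4 October 2018 + 21 years → 4 October 2039.
Interference Suspension Credit: +385 days → 23 October 2040.
Processing Delay Credit: +694 days → 17 September 2042.

2042-09-17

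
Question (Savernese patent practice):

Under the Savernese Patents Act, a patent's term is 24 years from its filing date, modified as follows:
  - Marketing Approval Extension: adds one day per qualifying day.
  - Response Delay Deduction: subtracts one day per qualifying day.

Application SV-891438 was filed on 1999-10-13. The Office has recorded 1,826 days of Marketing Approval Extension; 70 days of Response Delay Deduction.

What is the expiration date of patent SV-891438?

Base term: filing date + 24 years → 13 October 2023.
Marketing Approval Extension: +1826 days → 12 October 2028.
Response Delay Deduction: −70 days → 3 August 2028.

2028-08-03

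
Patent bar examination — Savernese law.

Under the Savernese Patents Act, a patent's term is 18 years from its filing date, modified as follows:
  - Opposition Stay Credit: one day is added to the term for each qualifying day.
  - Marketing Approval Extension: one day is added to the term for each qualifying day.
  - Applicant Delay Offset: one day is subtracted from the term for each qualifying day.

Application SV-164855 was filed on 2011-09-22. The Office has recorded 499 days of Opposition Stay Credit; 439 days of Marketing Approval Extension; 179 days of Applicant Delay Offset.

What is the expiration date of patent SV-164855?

2031-10-21

Base term: filing date + 18 years → 22 September 2029.
Opposition Stay Credit: +499 days → 3 February 2031.
Marketing Approval Extension: +439 days → 17 April 2032.
Applicant Delay Offset: −179 days → 21 October 2031.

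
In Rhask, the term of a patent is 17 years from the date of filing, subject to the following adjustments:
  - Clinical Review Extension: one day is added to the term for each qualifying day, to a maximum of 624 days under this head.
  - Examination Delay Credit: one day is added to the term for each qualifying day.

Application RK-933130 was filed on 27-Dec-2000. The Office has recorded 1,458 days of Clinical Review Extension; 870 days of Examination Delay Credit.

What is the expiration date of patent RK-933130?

2022-01-29

Base term: filing date + 17 years → 27 December 2017.
Clinical Review Extension: 1458 days claimed exceeds the 624-day cap, so +624 days → 12 September 2019.
Examination Delay Credit: +870 days → 29 January 2022.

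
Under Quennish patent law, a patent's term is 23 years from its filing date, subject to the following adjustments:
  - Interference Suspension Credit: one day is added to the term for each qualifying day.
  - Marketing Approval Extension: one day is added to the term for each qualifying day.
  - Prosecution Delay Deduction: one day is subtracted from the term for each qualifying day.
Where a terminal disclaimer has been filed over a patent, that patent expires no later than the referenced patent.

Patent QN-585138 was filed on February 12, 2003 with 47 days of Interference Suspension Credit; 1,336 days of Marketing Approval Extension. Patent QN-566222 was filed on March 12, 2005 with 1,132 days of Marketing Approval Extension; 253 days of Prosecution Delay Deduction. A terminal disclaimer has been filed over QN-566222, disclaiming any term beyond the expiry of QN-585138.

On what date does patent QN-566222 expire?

Natural term of QN-566222:
  Base: filing + 23 years → 12 March 2028.
  Marketing Approval Extension: +1132 days → 18 April 2031.
  Prosecution Delay Deduction: −253 days → 8 August 2030.
Expiry of referenced patent QN-585138:
  Base: filing + 23 years → 12 February 2026.
  Interference Suspension Credit: +47 days → 31 March 2026.
  Marketing Approval Extension: +1336 days → 26 November 2029.
Terminal disclaimer: QN-566222 expires on the earlier of 8 August 2030 and 26 November 2029.

2029-11-26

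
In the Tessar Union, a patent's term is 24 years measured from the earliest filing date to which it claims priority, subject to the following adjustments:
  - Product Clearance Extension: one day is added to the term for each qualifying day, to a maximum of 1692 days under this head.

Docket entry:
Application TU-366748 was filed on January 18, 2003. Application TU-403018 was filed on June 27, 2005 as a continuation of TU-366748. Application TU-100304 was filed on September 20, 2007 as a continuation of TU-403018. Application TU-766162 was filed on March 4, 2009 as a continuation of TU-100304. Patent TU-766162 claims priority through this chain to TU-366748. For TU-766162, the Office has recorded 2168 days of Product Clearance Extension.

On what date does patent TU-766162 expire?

Earliest priority filing: 18 January 2003.
Base term: 18 January 2003 + 24 years → 18 January 2027.
Product Clearance Extension: 2168 days claimed exceeds the 1692-day cap, so +1692 days → 6 September 2031.

September 6, 2031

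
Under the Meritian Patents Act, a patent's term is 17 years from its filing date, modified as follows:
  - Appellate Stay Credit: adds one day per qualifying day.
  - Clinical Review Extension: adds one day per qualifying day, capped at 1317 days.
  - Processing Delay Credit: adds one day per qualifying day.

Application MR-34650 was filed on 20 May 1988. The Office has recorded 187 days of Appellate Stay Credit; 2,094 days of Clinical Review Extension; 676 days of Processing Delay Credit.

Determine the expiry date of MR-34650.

2011-05-09

Base term: filing date + 17 years → 20 May 2005.
Appellate Stay Credit: +187 days → 23 November 2005.
Clinical Review Extension: 2094 days claimed exceeds the 1317-day cap, so +1317 days → 2 July 2009.
Processing Delay Credit: +676 days → 9 May 2011.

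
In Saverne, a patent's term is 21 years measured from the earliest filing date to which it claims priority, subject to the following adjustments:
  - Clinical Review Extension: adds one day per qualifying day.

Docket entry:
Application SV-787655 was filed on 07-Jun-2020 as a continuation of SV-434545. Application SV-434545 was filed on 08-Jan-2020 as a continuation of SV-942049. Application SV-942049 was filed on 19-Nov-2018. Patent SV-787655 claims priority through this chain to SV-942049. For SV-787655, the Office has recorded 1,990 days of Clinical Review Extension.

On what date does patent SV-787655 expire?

May 1, 2045

Earliest priority filing: 19 November 2018.
Base term: 19 November 2018 + 21 years → 19 November 2039.
Clinical Review Extension: +1990 days → 1 May 2045.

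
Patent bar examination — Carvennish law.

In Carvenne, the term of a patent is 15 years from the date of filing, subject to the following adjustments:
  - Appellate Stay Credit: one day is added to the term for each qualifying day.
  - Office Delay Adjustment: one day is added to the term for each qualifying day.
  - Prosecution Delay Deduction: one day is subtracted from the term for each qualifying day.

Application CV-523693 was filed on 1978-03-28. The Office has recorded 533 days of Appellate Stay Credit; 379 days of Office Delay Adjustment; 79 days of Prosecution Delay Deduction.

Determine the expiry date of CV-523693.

1995-07-09

Base term: filing date + 15 years → 28 March 1993.
Appellate Stay Credit: +533 days → 12 September 1994.
Office Delay Adjustment: +379 days → 26 September 1995.
Prosecution Delay Deduction: −79 days → 9 July 1995.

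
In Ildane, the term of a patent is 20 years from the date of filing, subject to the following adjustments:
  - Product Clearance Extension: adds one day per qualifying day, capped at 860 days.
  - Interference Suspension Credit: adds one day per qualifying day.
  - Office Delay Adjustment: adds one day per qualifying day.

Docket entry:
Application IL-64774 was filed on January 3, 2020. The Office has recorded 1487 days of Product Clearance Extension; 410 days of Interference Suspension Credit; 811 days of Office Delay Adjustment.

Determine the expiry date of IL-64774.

2045-09-14

Base term: filing date + 20 years → 3 January 2040.
Product Clearance Extension: 1487 days claimed exceeds the 860-day cap, so +860 days → 12 May 2042.
Interference Suspension Credit: +410 days → 26 June 2043.
Office Delay Adjustment: +811 days → 14 September 2045.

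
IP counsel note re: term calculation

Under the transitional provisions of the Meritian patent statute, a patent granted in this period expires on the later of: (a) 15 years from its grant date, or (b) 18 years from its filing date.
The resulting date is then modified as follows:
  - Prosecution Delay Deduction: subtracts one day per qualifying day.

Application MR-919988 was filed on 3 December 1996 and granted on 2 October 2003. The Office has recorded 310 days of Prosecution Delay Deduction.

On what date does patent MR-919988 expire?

(a) grant + 15 years → 2 October 2018.
(b) filing + 18 years → 3 December 2014.
Later of the two: 2 October 2018.
Prosecution Delay Deduction: −310 days → 26 November 2017.

November 26, 2017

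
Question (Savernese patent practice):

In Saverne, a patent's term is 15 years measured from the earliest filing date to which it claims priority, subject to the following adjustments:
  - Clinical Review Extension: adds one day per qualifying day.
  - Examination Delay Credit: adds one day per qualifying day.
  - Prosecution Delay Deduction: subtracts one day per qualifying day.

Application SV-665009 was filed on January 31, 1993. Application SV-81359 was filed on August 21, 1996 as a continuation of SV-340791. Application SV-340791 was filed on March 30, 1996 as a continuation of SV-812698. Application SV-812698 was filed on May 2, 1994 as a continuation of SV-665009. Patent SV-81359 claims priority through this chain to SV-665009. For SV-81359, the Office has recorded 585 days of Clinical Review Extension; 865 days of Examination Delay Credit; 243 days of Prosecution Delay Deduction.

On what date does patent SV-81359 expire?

2011-05-22

Earliest priority filing: 31 January 1993.
Base term: 31 January 1993 + 15 years → 31 January 2008.
Clinical Review Extension: +585 days → 7 September 2009.
Examination Delay Credit: +865 days → 20 January 2012.
Prosecution Delay Deduction: −243 days → 22 May 2011.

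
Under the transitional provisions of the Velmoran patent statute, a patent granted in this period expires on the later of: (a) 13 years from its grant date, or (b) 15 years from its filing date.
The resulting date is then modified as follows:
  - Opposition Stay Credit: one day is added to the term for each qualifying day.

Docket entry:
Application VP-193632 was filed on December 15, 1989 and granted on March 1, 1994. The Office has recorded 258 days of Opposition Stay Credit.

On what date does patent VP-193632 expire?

November 14, 2007

(a) grant + 13 years → 1 March 2007.
(b) filing + 15 years → 15 December 2004.
Later of the two: 1 March 2007.
Opposition Stay Credit: +258 days → 14 November 2007.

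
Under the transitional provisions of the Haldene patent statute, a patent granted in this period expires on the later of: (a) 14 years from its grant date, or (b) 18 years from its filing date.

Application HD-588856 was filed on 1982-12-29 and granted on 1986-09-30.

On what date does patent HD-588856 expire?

(a) grant + 14 years → 30 September 2000.
(b) filing + 18 years → 29 December 2000.
Later of the two: 29 December 2000.

2000-12-29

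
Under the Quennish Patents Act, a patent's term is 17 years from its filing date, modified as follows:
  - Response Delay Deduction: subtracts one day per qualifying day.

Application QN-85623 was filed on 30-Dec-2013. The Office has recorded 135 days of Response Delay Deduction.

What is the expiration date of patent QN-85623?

Base term: filing date + 17 years → 30 December 2030.
Response Delay Deduction: −135 days → 17 August 2030.

2030-08-17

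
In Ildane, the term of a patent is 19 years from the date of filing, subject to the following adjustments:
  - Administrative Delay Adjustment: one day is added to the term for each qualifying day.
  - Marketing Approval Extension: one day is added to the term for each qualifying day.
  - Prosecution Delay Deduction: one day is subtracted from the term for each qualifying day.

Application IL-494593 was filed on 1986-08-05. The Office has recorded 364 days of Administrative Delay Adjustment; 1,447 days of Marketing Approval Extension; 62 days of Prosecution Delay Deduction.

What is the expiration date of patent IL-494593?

Base term: filing date + 19 years → 5 August 2005.
Administrative Delay Adjustment: +364 days → 4 August 2006.
Marketing Approval Extension: +1447 days → 21 July 2010.
Prosecution Delay Deduction: −62 days → 20 May 2010.

May 20, 2010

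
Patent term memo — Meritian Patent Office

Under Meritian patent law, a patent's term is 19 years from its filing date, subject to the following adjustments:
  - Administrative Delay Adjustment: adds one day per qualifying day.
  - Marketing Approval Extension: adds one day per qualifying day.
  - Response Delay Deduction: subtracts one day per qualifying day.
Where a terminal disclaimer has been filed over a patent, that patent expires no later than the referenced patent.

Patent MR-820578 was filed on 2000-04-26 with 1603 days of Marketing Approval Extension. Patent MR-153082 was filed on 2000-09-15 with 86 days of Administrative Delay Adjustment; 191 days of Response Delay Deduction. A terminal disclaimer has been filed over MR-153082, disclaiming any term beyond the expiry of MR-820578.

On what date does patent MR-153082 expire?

2019-06-02

Natural term of MR-153082:
  Base: filing + 19 years → 15 September 2019.
  Administrative Delay Adjustment: +86 days → 10 December 2019.
  Response Delay Deduction: −191 days → 2 June 2019.
Expiry of referenced patent MR-820578:
  Base: filing + 19 years → 26 April 2019.
  Marketing Approval Extension: +1603 days → 15 September 2023.
Terminal disclaimer: MR-153082 expires on the earlier of 2 June 2019 and 15 September 2023.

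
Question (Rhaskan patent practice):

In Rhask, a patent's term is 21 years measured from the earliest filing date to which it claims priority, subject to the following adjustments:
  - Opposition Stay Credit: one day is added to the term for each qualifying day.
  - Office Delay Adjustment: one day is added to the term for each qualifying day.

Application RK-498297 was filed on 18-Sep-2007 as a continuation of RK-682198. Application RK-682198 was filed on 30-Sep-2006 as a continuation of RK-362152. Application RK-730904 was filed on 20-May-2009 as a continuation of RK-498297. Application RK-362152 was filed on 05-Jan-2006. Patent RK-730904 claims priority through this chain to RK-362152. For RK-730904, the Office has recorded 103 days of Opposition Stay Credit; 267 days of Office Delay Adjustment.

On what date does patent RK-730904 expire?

2028-01-10

Earliest priority filing: 5 January 2006.
Base term: 5 January 2006 + 21 years → 5 January 2027.
Opposition Stay Credit: +103 days → 18 April 2027.
Office Delay Adjustment: +267 days → 10 January 2028.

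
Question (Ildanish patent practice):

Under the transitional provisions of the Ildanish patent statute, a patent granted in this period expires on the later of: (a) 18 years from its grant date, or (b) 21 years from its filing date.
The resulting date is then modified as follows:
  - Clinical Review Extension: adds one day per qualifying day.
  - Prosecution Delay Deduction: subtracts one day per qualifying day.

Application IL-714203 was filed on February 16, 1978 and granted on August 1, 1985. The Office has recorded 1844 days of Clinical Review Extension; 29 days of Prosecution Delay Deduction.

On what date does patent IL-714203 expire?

(a) grant + 18 years → 1 August 2003.
(b) filing + 21 years → 16 February 1999.
Later of the two: 1 August 2003.
Clinical Review Extension: +1844 days → 18 August 2008.
Prosecution Delay Deduction: −29 days → 20 July 2008.

2008-07-20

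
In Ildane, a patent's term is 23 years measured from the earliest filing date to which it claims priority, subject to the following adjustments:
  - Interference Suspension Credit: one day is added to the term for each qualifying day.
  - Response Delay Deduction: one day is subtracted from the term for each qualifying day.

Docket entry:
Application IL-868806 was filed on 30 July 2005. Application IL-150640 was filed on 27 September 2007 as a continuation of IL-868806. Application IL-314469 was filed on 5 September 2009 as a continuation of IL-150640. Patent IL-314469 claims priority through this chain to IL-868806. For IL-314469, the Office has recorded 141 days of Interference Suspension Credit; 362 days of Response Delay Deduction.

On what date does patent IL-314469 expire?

Earliest priority filing: 30 July 2005.
Base term: 30 July 2005 + 23 years → 30 July 2028.
Interference Suspension Credit: +141 days → 18 December 2028.
Response Delay Deduction: −362 days → 22 December 2027.

2027-12-22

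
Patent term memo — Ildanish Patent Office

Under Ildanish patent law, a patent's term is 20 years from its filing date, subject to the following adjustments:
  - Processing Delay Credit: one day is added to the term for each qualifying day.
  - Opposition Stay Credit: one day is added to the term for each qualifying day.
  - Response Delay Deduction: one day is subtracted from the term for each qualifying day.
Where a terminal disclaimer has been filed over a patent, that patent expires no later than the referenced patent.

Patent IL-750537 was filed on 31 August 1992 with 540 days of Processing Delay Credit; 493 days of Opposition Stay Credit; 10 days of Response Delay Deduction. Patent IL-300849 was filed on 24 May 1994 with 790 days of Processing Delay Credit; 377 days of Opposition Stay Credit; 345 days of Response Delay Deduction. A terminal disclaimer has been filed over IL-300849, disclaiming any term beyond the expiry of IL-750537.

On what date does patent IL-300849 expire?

June 20, 2015

Natural term of IL-300849:
  Base: filing + 20 years → 24 May 2014.
  Processing Delay Credit: +790 days → 22 July 2016.
  Opposition Stay Credit: +377 days → 3 August 2017.
  Response Delay Deduction: −345 days → 23 August 2016.
Expiry of referenced patent IL-750537:
  Base: filing + 20 years → 31 August 2012.
  Processing Delay Credit: +540 days → 22 February 2014.
  Opposition Stay Credit: +493 days → 30 June 2015.
  Response Delay Deduction: −10 days → 20 June 2015.
Terminal disclaimer: IL-300849 expires on the earlier of 23 August 2016 and 20 June 2015.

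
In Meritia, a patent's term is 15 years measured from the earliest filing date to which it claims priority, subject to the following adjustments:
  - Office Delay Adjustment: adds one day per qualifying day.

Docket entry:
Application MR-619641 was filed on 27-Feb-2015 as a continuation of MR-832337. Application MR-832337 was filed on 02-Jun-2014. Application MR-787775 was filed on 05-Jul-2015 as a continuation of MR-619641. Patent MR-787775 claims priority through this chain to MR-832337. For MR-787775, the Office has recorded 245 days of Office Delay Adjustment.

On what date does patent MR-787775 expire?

February 2, 2030

Earliest priority filing: 2 June 2014.
Base term: 2 June 2014 + 15 years → 2 June 2029.
Office Delay Adjustment: +245 days → 2 February 2030.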